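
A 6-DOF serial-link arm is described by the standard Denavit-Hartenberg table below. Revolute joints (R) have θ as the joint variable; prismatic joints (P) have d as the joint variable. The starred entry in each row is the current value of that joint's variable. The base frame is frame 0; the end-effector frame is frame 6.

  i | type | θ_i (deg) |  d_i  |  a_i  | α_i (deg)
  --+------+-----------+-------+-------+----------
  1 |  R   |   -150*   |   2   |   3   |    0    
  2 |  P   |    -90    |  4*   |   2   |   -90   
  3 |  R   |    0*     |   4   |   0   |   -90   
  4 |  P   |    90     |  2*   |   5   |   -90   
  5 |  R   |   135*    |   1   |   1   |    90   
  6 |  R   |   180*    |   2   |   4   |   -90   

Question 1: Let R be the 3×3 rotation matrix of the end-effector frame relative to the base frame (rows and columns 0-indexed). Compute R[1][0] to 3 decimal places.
End-effector x-axis (col 0 of R) = (0.6124,0.3536,-0.7071)
R[1][0] = 0.3536

0.354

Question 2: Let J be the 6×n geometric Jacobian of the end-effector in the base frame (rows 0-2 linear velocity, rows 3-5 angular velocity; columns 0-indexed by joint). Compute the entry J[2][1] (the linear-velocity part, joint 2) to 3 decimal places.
1.000

prismatic axis z_1 = (0.0000,0.0000,1.0000)
J_v[:, 1] = z_1; J_ω[:, 1] = (0,0,0)
entry J[2][1] = 1.0000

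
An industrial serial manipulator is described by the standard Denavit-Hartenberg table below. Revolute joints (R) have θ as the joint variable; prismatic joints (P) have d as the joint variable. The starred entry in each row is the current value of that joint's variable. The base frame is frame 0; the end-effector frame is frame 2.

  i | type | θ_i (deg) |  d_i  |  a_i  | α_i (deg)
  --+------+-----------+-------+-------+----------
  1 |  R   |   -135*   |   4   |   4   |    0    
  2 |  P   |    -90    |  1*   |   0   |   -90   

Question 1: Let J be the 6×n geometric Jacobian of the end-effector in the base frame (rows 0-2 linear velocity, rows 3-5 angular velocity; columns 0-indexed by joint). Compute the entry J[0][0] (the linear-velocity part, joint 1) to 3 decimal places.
2.828

axis z_0 = ẑ; lever o_n−o_0 = (-2.8284,-2.8284,5.0000)
cross product → J_v[:, 0] = (2.8284,-2.8284,0.0000)
J_ω[:, 0] = z_0
entry J[0][0] = 2.8284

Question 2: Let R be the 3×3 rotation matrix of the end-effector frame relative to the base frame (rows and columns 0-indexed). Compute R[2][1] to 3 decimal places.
-1.000

End-effector y-axis (col 1 of R) = (-0.0000,-0.0000,-1.0000)
R[2][1] = -1.0000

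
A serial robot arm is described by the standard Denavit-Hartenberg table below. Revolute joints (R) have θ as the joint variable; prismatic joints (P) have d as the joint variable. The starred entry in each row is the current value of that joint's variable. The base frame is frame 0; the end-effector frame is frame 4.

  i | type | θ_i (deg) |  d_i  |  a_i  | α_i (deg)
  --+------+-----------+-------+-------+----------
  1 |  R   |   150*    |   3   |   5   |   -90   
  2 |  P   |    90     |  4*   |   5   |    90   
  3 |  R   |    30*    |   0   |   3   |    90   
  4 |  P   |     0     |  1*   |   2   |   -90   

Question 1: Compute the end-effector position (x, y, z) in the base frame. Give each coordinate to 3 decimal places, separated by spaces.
after link 1: o_1 = (-4.3301, 2.5000, 3.0000)
after link 2: o_2 = (-6.3301, -0.9641, -2.0000)
after link 3: o_3 = (-7.0801, -2.2631, -4.5981)
after link 4: o_4 = (-7.1471, -2.3792, -6.8301)

-7.147 -2.379 -6.830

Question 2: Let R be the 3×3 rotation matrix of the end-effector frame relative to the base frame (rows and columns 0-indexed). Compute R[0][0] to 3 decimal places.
End-effector x-axis (col 0 of R) = (-0.2500,-0.4330,-0.8660)
R[0][0] = -0.2500

-0.250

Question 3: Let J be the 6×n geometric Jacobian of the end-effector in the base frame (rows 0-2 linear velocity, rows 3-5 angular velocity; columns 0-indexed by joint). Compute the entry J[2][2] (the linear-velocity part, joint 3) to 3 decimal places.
1.634

axis z_2 = (-0.8660,0.5000,0.0000); lever o_n−o_2 = (-0.8170,-1.4151,-4.8301)
cross product → J_v[:, 2] = (-2.4151,-4.1830,1.6340)
J_ω[:, 2] = z_2
entry J[2][2] = 1.6340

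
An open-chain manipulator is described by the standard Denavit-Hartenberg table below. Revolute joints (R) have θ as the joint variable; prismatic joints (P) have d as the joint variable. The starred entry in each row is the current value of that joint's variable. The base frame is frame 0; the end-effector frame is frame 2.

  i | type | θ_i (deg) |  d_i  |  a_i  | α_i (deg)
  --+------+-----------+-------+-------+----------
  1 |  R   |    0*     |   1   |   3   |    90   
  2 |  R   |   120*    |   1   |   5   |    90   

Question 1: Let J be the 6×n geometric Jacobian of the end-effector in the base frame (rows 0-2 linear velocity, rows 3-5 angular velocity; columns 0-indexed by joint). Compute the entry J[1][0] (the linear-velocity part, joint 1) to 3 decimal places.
0.500

axis z_0 = ẑ; lever o_n−o_0 = (0.5000,-1.0000,5.3301)
cross product → J_v[:, 0] = (1.0000,0.5000,-0.0000)
J_ω[:, 0] = z_0
entry J[1][0] = 0.5000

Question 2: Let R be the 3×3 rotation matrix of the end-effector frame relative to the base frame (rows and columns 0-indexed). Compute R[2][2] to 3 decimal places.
End-effector z-axis (col 2 of R) = (0.8660,-0.0000,0.5000)
R[2][2] = 0.5000

0.500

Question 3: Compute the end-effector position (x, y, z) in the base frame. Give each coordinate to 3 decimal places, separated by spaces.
0.500 -1.000 5.330

after link 1: o_1 = (3.0000, 0.0000, 1.0000)
after link 2: o_2 = (0.5000, -1.0000, 5.3301)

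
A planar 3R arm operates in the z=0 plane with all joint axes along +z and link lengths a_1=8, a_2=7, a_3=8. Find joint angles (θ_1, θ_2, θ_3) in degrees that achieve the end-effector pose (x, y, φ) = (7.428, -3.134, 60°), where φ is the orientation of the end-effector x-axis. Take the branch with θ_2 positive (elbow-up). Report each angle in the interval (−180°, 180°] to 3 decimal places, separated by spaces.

wrist centre = target − a_3·(cos φ, sin φ) = (3.4280, -10.0622)
cos θ_2 = (112.9991−8²−7²)/(2·8·7) = -0.0000; θ_2 = 90.0005° (elbow-up)
β = atan2(-10.0622,3.4280) = -71.1870°; ψ = atan2(7.0000,7.9999) = 41.1861°
θ_1 = β − ψ = -112.3731°
θ_3 = φ − θ_1 − θ_2 = 82.3727° (wrapped to (-180°,180°])

-112.373 90.000 82.373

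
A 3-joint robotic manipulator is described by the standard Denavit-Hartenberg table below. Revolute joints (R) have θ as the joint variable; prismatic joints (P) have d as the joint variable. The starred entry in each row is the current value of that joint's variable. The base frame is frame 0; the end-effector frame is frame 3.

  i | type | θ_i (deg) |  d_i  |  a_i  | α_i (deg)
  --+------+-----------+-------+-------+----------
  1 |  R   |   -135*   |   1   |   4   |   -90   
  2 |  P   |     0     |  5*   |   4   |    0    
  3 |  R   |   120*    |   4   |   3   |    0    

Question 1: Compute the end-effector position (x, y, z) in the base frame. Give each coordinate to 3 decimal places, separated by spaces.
after link 1: o_1 = (-2.8284, -2.8284, 1.0000)
after link 2: o_2 = (-2.1213, -9.1924, 1.0000)
after link 3: o_3 = (1.7678, -10.9602, -1.5981)

1.768 -10.960 -1.598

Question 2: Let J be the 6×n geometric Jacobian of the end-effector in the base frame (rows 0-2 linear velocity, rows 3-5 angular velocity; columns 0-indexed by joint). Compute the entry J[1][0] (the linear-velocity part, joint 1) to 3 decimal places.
axis z_0 = ẑ; lever o_n−o_0 = (1.7678,-10.9602,-1.5981)
cross product → J_v[:, 0] = (10.9602,1.7678,-0.0000)
J_ω[:, 0] = z_0
entry J[1][0] = 1.7678

1.768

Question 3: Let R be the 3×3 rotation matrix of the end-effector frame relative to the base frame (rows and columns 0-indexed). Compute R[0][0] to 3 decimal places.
End-effector x-axis (col 0 of R) = (0.3536,0.3536,-0.8660)
R[0][0] = 0.3536

0.354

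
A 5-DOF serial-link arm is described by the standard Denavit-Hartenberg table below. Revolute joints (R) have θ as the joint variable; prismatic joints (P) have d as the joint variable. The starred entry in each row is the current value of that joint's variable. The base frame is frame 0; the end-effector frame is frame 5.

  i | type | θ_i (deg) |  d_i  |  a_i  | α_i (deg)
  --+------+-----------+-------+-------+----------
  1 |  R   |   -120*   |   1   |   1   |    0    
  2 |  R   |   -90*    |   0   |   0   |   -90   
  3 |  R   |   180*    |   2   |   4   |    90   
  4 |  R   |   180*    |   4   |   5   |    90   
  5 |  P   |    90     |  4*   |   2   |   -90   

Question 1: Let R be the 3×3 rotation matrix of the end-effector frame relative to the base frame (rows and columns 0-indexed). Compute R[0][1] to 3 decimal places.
End-effector y-axis (col 1 of R) = (0.5000,0.8660,-0.0000)
R[0][1] = 0.5000

0.500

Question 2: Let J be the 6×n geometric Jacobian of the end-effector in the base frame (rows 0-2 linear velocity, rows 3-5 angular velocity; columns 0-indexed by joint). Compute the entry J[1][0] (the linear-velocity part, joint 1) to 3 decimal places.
-4.366

axis z_0 = ẑ; lever o_n−o_0 = (-4.3660,-5.5622,-5.0000)
cross product → J_v[:, 0] = (5.5622,-4.3660,0.0000)
J_ω[:, 0] = z_0
entry J[1][0] = -4.3660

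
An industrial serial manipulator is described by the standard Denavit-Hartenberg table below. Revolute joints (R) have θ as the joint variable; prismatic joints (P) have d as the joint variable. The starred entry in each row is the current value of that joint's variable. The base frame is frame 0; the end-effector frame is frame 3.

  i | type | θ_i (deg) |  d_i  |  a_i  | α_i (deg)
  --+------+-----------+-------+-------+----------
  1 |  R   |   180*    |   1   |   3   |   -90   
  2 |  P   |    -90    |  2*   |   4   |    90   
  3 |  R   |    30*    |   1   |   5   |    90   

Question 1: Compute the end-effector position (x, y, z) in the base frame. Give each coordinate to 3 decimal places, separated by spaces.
after link 1: o_1 = (-3.0000, 0.0000, 1.0000)
after link 2: o_2 = (-3.0000, -2.0000, 5.0000)
after link 3: o_3 = (-2.0000, -4.5000, 9.3301)

-2.000 -4.500 9.330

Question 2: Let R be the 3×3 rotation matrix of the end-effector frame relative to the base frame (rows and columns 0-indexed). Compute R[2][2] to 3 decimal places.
0.500

End-effector z-axis (col 2 of R) = (0.0000,0.8660,0.5000)
R[2][2] = 0.5000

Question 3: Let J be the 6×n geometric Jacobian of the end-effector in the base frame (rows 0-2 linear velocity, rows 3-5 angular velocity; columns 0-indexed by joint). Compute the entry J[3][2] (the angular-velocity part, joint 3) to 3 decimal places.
1.000

axis z_2 = (1.0000,-0.0000,0.0000); lever o_n−o_2 = (1.0000,-2.5000,4.3301)
cross product → J_v[:, 2] = (-0.0000,-4.3301,-2.5000)
J_ω[:, 2] = z_2
entry J[3][2] = 1.0000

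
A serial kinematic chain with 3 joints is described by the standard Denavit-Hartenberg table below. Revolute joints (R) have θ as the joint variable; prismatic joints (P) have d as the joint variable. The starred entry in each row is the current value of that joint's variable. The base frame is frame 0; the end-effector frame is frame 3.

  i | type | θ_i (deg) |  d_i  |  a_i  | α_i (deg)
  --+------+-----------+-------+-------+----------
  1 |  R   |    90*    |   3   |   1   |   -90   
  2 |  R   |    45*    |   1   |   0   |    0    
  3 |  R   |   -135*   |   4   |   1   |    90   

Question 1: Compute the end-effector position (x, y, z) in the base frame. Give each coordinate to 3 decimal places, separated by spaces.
-5.000 1.000 4.000

after link 1: o_1 = (0.0000, 1.0000, 3.0000)
after link 2: o_2 = (-1.0000, 1.0000, 3.0000)
after link 3: o_3 = (-5.0000, 1.0000, 4.0000)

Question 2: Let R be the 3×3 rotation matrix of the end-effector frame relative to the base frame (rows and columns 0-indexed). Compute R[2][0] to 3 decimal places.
1.000

End-effector x-axis (col 0 of R) = (0.0000,0.0000,1.0000)
R[2][0] = 1.0000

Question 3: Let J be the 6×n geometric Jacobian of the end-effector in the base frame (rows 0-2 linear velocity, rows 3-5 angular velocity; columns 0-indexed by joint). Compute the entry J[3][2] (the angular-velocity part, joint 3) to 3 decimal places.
axis z_2 = (-1.0000,0.0000,0.0000); lever o_n−o_2 = (-4.0000,0.0000,1.0000)
cross product → J_v[:, 2] = (0.0000,1.0000,0.0000)
J_ω[:, 2] = z_2
entry J[3][2] = -1.0000

-1.000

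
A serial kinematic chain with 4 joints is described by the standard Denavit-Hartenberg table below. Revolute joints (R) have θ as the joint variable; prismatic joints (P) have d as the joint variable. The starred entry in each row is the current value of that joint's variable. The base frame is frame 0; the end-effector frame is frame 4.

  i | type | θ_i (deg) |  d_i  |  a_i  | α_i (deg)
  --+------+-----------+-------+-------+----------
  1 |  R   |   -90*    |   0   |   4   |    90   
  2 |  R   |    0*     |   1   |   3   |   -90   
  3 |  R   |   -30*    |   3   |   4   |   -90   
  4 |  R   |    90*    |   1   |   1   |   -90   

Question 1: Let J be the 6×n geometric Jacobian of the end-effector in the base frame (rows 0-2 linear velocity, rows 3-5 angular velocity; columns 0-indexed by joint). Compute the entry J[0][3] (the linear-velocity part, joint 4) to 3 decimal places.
0.500

axis z_3 = (0.8660,-0.5000,0.0000); lever o_n−o_3 = (0.8660,-0.5000,-1.0000)
cross product → J_v[:, 3] = (0.5000,0.8660,-0.0000)
J_ω[:, 3] = z_3
entry J[0][3] = 0.5000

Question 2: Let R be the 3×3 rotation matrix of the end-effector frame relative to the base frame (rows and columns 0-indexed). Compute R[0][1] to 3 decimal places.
End-effector y-axis (col 1 of R) = (-0.8660,0.5000,-0.0000)
R[0][1] = -0.8660

-0.866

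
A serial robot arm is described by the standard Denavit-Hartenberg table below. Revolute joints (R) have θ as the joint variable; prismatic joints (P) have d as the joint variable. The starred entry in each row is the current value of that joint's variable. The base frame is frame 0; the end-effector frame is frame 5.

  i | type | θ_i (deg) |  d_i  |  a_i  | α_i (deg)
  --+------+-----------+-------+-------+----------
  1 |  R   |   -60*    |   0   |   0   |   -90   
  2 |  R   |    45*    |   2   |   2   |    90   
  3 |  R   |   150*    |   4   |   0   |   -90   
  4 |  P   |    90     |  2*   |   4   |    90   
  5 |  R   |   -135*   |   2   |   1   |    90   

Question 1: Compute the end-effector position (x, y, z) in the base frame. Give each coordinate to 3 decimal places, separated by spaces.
after link 1: o_1 = (0.0000, 0.0000, 0.0000)
after link 2: o_2 = (2.4392, -0.2247, -1.4142)
after link 3: o_3 = (3.8534, -2.6742, 1.4142)
after link 4: o_4 = (0.5856, -0.4784, -0.7071)
after link 5: o_5 = (1.7446, 0.7389, 0.7676)

1.745 0.739 0.768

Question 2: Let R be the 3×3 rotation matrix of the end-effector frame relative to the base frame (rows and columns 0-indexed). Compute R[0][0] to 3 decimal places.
0.905

End-effector x-axis (col 0 of R) = (0.9053,-0.3433,0.2500)
R[0][0] = 0.9053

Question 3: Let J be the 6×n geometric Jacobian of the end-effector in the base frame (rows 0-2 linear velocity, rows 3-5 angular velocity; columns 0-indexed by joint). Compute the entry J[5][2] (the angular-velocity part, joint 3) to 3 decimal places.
axis z_2 = (0.3536,-0.6124,0.7071); lever o_n−o_2 = (-0.6946,0.9637,2.1819)
cross product → J_v[:, 2] = (-2.0175,-1.2625,-0.0846)
J_ω[:, 2] = z_2
entry J[5][2] = 0.7071

0.707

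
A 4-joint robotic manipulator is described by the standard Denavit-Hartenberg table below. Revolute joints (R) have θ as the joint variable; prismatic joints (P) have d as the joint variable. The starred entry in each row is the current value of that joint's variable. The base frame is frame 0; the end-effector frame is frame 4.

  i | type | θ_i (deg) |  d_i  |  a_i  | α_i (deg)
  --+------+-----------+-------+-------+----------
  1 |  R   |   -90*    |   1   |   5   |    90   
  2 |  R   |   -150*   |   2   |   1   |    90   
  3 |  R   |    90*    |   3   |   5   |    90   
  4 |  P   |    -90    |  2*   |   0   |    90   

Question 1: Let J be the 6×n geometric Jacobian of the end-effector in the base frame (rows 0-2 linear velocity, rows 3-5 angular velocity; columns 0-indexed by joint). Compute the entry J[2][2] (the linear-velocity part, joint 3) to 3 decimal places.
2.500

axis z_2 = (-0.0000,0.5000,0.8660); lever o_n−o_2 = (-5.0000,3.2321,1.5981)
cross product → J_v[:, 2] = (-2.0000,-4.3301,2.5000)
J_ω[:, 2] = z_2
entry J[2][2] = 2.5000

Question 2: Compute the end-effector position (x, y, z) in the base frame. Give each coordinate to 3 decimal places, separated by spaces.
after link 1: o_1 = (0.0000, -5.0000, 1.0000)
after link 2: o_2 = (-2.0000, -4.1340, 0.5000)
after link 3: o_3 = (-7.0000, -2.6340, 3.0981)
after link 4: o_4 = (-7.0000, -0.9019, 2.0981)

-7.000 -0.902 2.098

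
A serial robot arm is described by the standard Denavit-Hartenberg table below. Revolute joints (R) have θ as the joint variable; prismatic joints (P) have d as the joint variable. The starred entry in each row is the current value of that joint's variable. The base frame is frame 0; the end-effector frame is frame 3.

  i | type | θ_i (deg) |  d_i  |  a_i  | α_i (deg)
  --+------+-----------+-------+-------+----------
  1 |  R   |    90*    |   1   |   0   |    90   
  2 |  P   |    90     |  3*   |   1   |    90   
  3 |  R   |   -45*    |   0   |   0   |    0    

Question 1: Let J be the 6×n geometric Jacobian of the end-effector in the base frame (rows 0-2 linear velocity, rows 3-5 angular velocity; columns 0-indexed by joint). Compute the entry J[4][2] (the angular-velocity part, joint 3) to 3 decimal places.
1.000

axis z_2 = (0.0000,1.0000,-0.0000); lever o_n−o_2 = (0.0000,0.0000,0.0000)
cross product → J_v[:, 2] = (0.0000,-0.0000,0.0000)
J_ω[:, 2] = z_2
entry J[4][2] = 1.0000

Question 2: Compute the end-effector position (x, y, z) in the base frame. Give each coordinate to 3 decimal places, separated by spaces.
after link 1: o_1 = (0.0000, 0.0000, 1.0000)
after link 2: o_2 = (3.0000, -0.0000, 2.0000)
after link 3: o_3 = (3.0000, -0.0000, 2.0000)

3.000 -0.000 2.000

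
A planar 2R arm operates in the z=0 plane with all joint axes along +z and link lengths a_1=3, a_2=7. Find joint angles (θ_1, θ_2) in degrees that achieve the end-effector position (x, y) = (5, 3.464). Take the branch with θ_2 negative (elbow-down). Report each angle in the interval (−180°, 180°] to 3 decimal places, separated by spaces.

cos θ_2 = (36.9993−3²−7²)/(2·3·7) = -0.5000; θ_2 = -120.0011° (elbow-down)
β = atan2(3.4640,5.0000) = 34.7142°; ψ = atan2(-6.0621,-0.5001) = -94.7162°
θ_1 = β − ψ = 129.4304°

129.430 -120.001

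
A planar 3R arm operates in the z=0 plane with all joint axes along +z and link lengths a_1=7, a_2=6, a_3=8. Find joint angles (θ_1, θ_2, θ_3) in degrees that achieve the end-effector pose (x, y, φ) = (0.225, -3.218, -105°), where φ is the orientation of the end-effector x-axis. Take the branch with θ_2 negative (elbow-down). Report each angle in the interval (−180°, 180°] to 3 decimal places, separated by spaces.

wrist centre = target − a_3·(cos φ, sin φ) = (2.2956, 4.5094)
cos θ_2 = (25.6043−7²−6²)/(2·7·6) = -0.7071; θ_2 = -134.9988° (elbow-down)
β = atan2(4.5094,2.2956) = 63.0212°; ψ = atan2(-4.2427,2.7575) = -56.9792°
θ_1 = β − ψ = 120.0005°
θ_3 = φ − θ_1 − θ_2 = -90.0017° (wrapped to (-180°,180°])

120.000 -134.999 -90.002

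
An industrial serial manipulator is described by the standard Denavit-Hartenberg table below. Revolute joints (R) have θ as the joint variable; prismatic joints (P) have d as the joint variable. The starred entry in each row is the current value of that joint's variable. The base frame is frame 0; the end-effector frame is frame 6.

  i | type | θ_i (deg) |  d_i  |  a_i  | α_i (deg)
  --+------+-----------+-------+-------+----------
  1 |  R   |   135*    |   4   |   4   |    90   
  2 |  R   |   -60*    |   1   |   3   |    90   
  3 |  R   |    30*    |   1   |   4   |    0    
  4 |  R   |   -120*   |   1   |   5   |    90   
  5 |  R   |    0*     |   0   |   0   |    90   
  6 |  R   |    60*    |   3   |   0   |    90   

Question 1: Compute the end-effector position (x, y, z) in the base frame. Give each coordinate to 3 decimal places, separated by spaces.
after link 1: o_1 = (-2.8284, 2.8284, 4.0000)
after link 2: o_2 = (-3.1820, 4.5962, 1.4019)
after link 3: o_3 = (-2.3801, 6.6228, -2.0981)
after link 4: o_4 = (-5.3033, 2.4749, -2.5981)
after link 5: o_5 = (-5.3033, 2.4749, -2.5981)
after link 6: o_6 = (-7.1404, 4.3120, -1.0981)

-7.140 4.312 -1.098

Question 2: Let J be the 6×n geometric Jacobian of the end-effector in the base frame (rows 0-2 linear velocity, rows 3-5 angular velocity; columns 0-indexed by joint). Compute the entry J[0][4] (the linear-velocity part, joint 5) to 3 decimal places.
-2.121

axis z_4 = (0.3536,-0.3536,0.8660); lever o_n−o_4 = (-1.8371,1.8371,1.5000)
cross product → J_v[:, 4] = (-2.1213,-2.1213,-0.0000)
J_ω[:, 4] = z_4
entry J[0][4] = -2.1213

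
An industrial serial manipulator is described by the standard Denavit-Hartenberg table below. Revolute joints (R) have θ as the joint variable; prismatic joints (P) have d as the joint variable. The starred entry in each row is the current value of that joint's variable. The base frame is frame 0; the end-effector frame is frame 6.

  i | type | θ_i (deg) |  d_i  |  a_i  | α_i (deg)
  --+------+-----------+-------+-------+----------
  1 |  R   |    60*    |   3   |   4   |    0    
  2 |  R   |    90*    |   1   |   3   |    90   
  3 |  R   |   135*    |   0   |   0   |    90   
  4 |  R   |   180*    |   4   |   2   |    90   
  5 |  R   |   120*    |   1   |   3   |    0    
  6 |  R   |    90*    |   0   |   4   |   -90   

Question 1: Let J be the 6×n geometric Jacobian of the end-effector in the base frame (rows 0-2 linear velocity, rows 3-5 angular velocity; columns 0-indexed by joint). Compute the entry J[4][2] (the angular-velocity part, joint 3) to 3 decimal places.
axis z_2 = (0.5000,0.8660,0.0000); lever o_n−o_2 = (-0.5006,1.4437,5.3473)
cross product → J_v[:, 2] = (4.6309,-2.6736,1.1554)
J_ω[:, 2] = z_2
entry J[4][2] = 0.8660

0.866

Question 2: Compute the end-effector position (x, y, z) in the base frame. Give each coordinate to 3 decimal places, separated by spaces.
after link 1: o_1 = (2.0000, 3.4641, 3.0000)
after link 2: o_2 = (-0.5981, 4.9641, 4.0000)
after link 3: o_3 = (-0.5981, 4.9641, 4.0000)
after link 4: o_4 = (-4.2723, 7.0854, 5.4142)
after link 5: o_5 = (-4.4447, 8.3397, 8.3120)
after link 6: o_6 = (-1.0987, 6.4078, 9.3473)

-1.099 6.408 9.347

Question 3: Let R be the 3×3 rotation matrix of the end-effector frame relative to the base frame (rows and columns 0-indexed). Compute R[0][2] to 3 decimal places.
0.224

End-effector z-axis (col 2 of R) = (0.2241,-0.1294,-0.9659)
R[0][2] = 0.2241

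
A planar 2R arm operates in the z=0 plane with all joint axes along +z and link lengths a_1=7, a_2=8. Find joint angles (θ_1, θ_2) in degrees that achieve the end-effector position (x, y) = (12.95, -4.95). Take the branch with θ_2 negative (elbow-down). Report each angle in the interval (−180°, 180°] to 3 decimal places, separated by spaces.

cos θ_2 = (192.2050−7²−8²)/(2·7·8) = 0.7072; θ_2 = -44.9935° (elbow-down)
β = atan2(-4.9500,12.9500) = -20.9188°; ψ = atan2(-5.6562,12.6575) = -24.0783°
θ_1 = β − ψ = 3.1594°

3.159 -44.993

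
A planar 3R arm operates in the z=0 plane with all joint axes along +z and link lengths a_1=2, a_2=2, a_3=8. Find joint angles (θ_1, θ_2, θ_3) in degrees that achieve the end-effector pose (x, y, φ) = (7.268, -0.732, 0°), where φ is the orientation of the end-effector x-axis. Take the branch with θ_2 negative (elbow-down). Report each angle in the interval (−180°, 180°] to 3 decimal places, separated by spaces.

-59.999 -150.002 -149.999

wrist centre = target − a_3·(cos φ, sin φ) = (-0.7320, -0.7320)
cos θ_2 = (1.0716−2²−2²)/(2·2·2) = -0.8660; θ_2 = -150.0021° (elbow-down)
β = atan2(-0.7320,-0.7320) = -135.0000°; ψ = atan2(-0.9999,0.2679) = -75.0011°
θ_1 = β − ψ = -59.9989°
θ_3 = φ − θ_1 − θ_2 = -149.9989° (wrapped to (-180°,180°])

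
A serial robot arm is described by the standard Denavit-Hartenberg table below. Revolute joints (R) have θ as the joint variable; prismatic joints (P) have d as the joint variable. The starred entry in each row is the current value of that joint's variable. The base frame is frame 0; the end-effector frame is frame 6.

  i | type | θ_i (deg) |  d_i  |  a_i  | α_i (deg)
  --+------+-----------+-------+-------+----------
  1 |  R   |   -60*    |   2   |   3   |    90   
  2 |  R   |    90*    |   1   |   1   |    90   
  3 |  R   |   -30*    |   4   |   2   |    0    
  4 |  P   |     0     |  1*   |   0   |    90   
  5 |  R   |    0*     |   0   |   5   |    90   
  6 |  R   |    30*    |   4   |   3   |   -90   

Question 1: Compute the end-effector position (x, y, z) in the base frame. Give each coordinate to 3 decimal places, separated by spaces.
after link 1: o_1 = (1.5000, -2.5981, 2.0000)
after link 2: o_2 = (0.6340, -3.0981, 3.0000)
after link 3: o_3 = (3.5000, -6.0622, 4.7321)
after link 4: o_4 = (4.0000, -6.9282, 4.7321)
after link 5: o_5 = (6.1651, -5.6782, 9.0622)
after link 6: o_6 = (6.4151, -0.9151, 10.5622)

6.415 -0.915 10.562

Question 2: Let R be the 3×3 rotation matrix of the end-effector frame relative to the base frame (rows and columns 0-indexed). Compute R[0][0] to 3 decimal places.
0.750

End-effector x-axis (col 0 of R) = (0.7500,0.4330,0.5000)
R[0][0] = 0.7500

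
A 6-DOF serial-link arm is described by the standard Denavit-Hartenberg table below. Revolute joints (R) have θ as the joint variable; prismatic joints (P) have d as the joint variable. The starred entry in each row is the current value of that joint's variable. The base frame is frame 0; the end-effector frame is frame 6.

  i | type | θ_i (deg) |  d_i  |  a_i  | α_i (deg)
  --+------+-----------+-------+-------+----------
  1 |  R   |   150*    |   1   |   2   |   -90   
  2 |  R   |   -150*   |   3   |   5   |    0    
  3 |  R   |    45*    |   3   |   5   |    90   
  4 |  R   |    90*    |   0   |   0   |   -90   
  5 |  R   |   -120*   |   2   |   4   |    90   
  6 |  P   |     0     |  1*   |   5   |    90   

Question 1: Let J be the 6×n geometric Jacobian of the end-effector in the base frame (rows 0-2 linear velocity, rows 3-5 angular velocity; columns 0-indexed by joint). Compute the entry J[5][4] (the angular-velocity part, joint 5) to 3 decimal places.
axis z_4 = (-0.2241,0.1294,-0.9659); lever o_n−o_4 = (8.3365,1.3831,-3.8197)
cross product → J_v[:, 4] = (0.8417,-8.9086,-1.3888)
J_ω[:, 4] = z_4
entry J[5][4] = -0.9659

-0.966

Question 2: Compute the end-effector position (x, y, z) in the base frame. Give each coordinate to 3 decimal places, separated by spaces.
after link 1: o_1 = (-1.7321, 1.0000, 1.0000)
after link 2: o_2 = (0.5179, -3.7631, 3.5000)
after link 3: o_3 = (0.1387, -7.0083, 8.3296)
after link 4: o_4 = (0.1387, -7.0083, 8.3296)
after link 5: o_5 = (3.5882, -6.6904, 5.5012)
after link 6: o_6 = (8.4751, -5.6252, 4.5099)

8.475 -5.625 4.510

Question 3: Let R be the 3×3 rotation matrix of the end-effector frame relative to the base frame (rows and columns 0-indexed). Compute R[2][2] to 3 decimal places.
End-effector z-axis (col 2 of R) = (0.2241,-0.1294,0.9659)
R[2][2] = 0.9659

0.966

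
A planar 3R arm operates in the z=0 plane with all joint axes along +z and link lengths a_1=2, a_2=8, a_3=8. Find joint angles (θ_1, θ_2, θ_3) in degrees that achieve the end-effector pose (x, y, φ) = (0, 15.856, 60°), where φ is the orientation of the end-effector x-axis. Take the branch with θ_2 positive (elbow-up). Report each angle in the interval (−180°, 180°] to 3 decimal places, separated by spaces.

89.980 30.026 -60.006

wrist centre = target − a_3·(cos φ, sin φ) = (-4.0000, 8.9278)
cos θ_2 = (95.7056−2²−8²)/(2·2·8) = 0.8658; θ_2 = 30.0260° (elbow-up)
β = atan2(8.9278,-4.0000) = 114.1342°; ψ = atan2(4.0031,8.9264) = 24.1544°
θ_1 = β − ψ = 89.9798°
θ_3 = φ − θ_1 − θ_2 = -60.0058° (wrapped to (-180°,180°])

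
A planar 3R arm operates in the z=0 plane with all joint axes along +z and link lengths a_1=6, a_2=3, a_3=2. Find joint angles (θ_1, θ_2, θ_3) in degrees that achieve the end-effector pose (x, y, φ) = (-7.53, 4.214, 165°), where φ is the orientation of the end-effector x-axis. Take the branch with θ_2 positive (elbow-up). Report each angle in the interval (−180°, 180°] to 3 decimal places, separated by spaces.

120.000 89.996 -44.996

wrist centre = target − a_3·(cos φ, sin φ) = (-5.5981, 3.6964)
cos θ_2 = (45.0024−6²−3²)/(2·6·3) = 0.0001; θ_2 = 89.9962° (elbow-up)
β = atan2(3.6964,-5.5981) = 146.5639°; ψ = atan2(3.0000,6.0002) = 26.5643°
θ_1 = β − ψ = 119.9996°
θ_3 = φ − θ_1 − θ_2 = -44.9958° (wrapped to (-180°,180°])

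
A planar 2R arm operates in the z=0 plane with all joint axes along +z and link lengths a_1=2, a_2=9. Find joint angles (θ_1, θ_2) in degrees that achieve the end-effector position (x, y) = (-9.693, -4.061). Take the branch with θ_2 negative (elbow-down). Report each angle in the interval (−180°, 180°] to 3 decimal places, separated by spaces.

-119.983 -45.022

cos θ_2 = (110.4460−2²−9²)/(2·2·9) = 0.7068; θ_2 = -45.0222° (elbow-down)
β = atan2(-4.0610,-9.6930) = -157.2682°; ψ = atan2(-6.3664,8.3615) = -37.2856°
θ_1 = β − ψ = -119.9826°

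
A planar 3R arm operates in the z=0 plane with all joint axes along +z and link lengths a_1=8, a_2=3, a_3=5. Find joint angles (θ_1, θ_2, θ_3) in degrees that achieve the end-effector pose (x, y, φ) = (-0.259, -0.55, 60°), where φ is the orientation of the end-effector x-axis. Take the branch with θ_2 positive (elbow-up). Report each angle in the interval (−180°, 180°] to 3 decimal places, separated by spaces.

-134.998 150.007 44.991

wrist centre = target − a_3·(cos φ, sin φ) = (-2.7590, -4.8801)
cos θ_2 = (31.4277−8²−3²)/(2·8·3) = -0.8661; θ_2 = 150.0073° (elbow-up)
β = atan2(-4.8801,-2.7590) = -119.4818°; ψ = atan2(1.4997,5.4017) = 15.5161°
θ_1 = β − ψ = -134.9979°
θ_3 = φ − θ_1 − θ_2 = 44.9906° (wrapped to (-180°,180°])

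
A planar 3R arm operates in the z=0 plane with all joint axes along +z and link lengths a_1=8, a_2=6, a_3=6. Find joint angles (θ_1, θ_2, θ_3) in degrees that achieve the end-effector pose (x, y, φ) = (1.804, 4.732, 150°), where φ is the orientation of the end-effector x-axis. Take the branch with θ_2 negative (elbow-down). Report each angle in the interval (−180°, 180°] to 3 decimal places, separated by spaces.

wrist centre = target − a_3·(cos φ, sin φ) = (7.0002, 1.7320)
cos θ_2 = (52.0020−8²−6²)/(2·8·6) = -0.5000; θ_2 = -119.9987° (elbow-down)
β = atan2(1.7320,7.0002) = 13.8972°; ψ = atan2(-5.1962,5.0001) = -46.1018°
θ_1 = β − ψ = 59.9990°
θ_3 = φ − θ_1 − θ_2 = -150.0004° (wrapped to (-180°,180°])

59.999 -119.999 -150.000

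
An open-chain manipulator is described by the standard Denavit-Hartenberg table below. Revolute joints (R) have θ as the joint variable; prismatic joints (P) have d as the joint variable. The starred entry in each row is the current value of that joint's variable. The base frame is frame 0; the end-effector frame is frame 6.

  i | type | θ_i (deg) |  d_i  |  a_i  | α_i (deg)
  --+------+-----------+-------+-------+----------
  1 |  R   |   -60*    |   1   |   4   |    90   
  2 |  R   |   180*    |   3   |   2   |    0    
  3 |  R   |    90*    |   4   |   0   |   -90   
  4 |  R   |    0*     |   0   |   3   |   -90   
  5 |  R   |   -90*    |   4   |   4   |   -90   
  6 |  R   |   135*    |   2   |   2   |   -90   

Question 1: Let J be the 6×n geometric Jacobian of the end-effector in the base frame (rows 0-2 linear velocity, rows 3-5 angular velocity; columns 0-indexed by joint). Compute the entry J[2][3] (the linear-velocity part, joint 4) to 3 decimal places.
axis z_3 = (0.5000,-0.8660,-0.0000); lever o_n−o_3 = (3.5322,-0.9465,-5.0000)
cross product → J_v[:, 3] = (4.3301,2.5000,2.5858)
J_ω[:, 3] = z_3
entry J[2][3] = 2.5858

2.586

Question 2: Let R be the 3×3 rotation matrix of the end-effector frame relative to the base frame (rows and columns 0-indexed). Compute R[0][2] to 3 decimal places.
End-effector z-axis (col 2 of R) = (0.2588,0.9659,0.0000)
R[0][2] = 0.2588

0.259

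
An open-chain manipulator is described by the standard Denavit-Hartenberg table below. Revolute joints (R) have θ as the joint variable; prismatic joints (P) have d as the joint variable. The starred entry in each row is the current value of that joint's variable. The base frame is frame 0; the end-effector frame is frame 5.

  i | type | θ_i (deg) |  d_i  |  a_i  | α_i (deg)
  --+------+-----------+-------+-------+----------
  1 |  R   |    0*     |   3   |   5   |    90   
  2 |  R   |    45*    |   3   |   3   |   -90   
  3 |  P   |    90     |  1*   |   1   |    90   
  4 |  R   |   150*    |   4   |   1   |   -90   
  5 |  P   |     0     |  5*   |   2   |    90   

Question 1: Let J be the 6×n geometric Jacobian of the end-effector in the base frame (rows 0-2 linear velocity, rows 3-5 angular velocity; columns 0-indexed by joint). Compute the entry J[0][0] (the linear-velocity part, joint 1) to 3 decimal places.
axis z_0 = ẑ; lever o_n−o_0 = (11.2438,-7.0981,6.6557)
cross product → J_v[:, 0] = (7.0981,11.2438,-0.0000)
J_ω[:, 0] = z_0
entry J[0][0] = 7.0981

7.098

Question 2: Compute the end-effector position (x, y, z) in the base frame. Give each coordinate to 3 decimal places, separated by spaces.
11.244 -7.098 6.656

after link 1: o_1 = (5.0000, 0.0000, 3.0000)
after link 2: o_2 = (7.1213, -3.0000, 5.1213)
after link 3: o_3 = (6.4142, -2.0000, 5.8284)
after link 4: o_4 = (8.8891, -2.8660, 9.0104)
after link 5: o_5 = (11.2438, -7.0981, 6.6557)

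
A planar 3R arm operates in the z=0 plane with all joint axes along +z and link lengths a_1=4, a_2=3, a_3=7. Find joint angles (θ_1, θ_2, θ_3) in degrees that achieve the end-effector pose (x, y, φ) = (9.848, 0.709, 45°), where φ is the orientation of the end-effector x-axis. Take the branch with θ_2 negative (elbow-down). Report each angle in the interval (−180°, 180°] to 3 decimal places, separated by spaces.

-21.780 -44.979 111.759

wrist centre = target − a_3·(cos φ, sin φ) = (4.8983, -4.2407)
cos θ_2 = (41.9768−4²−3²)/(2·4·3) = 0.7074; θ_2 = -44.9789° (elbow-down)
β = atan2(-4.2407,4.8983) = -40.8849°; ψ = atan2(-2.1205,6.1221) = -19.1048°
θ_1 = β − ψ = -21.7802°
θ_3 = φ − θ_1 − θ_2 = 111.7591° (wrapped to (-180°,180°])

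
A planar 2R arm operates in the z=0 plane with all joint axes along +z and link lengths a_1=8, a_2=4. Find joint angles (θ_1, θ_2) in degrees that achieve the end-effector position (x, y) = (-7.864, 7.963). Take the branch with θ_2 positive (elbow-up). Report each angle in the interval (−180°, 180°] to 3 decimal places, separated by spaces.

cos θ_2 = (125.2519−8²−4²)/(2·8·4) = 0.7071; θ_2 = 45.0038° (elbow-up)
β = atan2(7.9630,-7.8640) = 134.6416°; ψ = atan2(2.8286,10.8282) = 14.6400°
θ_1 = β − ψ = 120.0016°

120.002 45.004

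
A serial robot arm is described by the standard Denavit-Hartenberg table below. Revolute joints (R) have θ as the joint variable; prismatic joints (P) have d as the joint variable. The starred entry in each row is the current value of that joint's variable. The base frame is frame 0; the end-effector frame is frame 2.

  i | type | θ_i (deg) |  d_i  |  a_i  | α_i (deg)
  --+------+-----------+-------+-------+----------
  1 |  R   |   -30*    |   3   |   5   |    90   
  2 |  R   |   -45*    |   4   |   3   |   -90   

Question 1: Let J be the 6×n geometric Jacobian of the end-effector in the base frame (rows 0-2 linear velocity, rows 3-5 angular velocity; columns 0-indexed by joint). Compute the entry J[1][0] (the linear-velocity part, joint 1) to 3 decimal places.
axis z_0 = ẑ; lever o_n−o_0 = (4.1672,-7.0248,0.8787)
cross product → J_v[:, 0] = (7.0248,4.1672,-0.0000)
J_ω[:, 0] = z_0
entry J[1][0] = 4.1672

4.167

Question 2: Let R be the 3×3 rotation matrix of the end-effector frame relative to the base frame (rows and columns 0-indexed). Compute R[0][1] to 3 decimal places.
End-effector y-axis (col 1 of R) = (0.5000,0.8660,-0.0000)
R[0][1] = 0.5000

0.500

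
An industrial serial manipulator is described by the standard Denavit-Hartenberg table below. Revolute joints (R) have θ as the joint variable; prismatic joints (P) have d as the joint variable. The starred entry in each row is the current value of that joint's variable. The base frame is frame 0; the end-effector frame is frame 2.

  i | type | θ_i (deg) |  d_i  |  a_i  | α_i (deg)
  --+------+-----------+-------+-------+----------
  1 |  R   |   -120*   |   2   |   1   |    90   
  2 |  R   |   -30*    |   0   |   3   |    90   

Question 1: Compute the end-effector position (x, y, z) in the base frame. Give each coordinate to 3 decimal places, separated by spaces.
-1.799 -3.116 0.500

after link 1: o_1 = (-0.5000, -0.8660, 2.0000)
after link 2: o_2 = (-1.7990, -3.1160, 0.5000)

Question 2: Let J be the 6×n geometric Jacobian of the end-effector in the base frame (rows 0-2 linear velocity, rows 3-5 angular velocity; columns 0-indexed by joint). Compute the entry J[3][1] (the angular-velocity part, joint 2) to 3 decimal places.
-0.866

axis z_1 = (-0.8660,0.5000,0.0000); lever o_n−o_1 = (-1.2990,-2.2500,-1.5000)
cross product → J_v[:, 1] = (-0.7500,-1.2990,2.5981)
J_ω[:, 1] = z_1
entry J[3][1] = -0.8660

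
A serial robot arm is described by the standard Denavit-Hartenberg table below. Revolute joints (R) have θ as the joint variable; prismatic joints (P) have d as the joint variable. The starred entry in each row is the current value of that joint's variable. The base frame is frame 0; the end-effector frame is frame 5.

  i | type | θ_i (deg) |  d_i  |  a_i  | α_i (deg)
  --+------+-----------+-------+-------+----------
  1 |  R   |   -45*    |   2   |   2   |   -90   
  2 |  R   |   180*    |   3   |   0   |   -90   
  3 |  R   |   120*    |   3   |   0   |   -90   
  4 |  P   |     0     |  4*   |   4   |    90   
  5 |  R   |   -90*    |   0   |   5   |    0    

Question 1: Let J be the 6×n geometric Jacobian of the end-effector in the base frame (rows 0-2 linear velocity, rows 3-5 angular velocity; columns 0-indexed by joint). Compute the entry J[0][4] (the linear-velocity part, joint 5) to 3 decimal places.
axis z_4 = (-0.0000,0.0000,1.0000); lever o_n−o_4 = (-4.8296,1.2941,-0.0000)
cross product → J_v[:, 4] = (-1.2941,-4.8296,0.0000)
J_ω[:, 4] = z_4
entry J[0][4] = -1.2941

-1.294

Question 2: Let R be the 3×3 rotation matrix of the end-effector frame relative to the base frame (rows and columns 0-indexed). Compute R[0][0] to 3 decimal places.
End-effector x-axis (col 0 of R) = (-0.9659,0.2588,-0.0000)
R[0][0] = -0.9659

-0.966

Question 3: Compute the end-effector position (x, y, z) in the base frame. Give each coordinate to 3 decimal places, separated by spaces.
1.534 -2.898 5.000

after link 1: o_1 = (1.4142, -1.4142, 2.0000)
after link 2: o_2 = (3.5355, 0.7071, 2.0000)
after link 3: o_3 = (3.5355, 0.7071, 5.0000)
after link 4: o_4 = (6.3640, -4.1919, 5.0000)
after link 5: o_5 = (1.5343, -2.8978, 5.0000)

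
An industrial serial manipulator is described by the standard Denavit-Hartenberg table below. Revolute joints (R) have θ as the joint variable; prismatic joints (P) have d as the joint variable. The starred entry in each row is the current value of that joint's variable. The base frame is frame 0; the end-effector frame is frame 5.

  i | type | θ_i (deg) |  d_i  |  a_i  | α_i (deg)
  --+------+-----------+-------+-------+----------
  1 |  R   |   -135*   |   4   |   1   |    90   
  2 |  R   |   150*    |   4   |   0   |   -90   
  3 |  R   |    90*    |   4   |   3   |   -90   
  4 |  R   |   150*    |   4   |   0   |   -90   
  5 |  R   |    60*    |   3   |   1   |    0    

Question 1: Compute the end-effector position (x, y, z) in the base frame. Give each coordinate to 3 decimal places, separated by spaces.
after link 1: o_1 = (-0.7071, -0.7071, 4.0000)
after link 2: o_2 = (-3.5355, 2.1213, 4.0000)
after link 3: o_3 = (-0.0000, 1.4142, 0.5359)
after link 4: o_4 = (-2.4495, -1.0353, -1.4641)
after link 5: o_5 = (-2.4558, 1.6921, -3.0646)

-2.456 1.692 -3.065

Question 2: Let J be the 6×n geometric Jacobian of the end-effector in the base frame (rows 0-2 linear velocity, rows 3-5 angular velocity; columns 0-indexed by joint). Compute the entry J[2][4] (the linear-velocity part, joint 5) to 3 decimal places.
-0.125

axis z_4 = (-0.0474,0.6597,-0.7500); lever o_n−o_4 = (-0.0063,2.7273,-1.6005)
cross product → J_v[:, 4] = (0.9896,-0.0711,-0.1250)
J_ω[:, 4] = z_4
entry J[2][4] = -0.1250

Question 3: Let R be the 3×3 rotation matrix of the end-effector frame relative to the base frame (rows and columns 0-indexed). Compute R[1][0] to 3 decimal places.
0.748

End-effector x-axis (col 0 of R) = (0.1358,0.7481,0.6495)
R[1][0] = 0.7481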